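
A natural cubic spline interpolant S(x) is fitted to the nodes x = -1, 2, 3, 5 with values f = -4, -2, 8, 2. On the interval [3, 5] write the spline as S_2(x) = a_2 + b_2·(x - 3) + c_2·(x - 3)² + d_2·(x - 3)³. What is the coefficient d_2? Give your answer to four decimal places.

1.2057

Let m_i = S''(x_i). Step sizes h_i = 3, 1, 2; slopes of the chords Δ_i = (y_(i+1) - y_i)/h_i = 2/3, 10, -3.
  3·m_0 + 8·m_1 + 1·m_2 = 6(Δ_1 - Δ_0) = 56
  1·m_1 + 6·m_2 + 2·m_3 = 6(Δ_2 - Δ_1) = -78
Natural end conditions: m_0 = m_3 = 0.
Hence m_0 = 0, m_1 = 414/47, m_2 = -680/47, m_3 = 0.
On [3, 5], with S_2(x) = a_2 + b_2·(x - 3) + c_2·(x - 3)² + d_2·(x - 3)³: c_2 = m_2/2 = -340/47, d_2 = (m_3 - m_2)/(6h_2) = 170/141, b_2 = Δ_2 - h_2(2m_2 + m_3)/6 = 937/141.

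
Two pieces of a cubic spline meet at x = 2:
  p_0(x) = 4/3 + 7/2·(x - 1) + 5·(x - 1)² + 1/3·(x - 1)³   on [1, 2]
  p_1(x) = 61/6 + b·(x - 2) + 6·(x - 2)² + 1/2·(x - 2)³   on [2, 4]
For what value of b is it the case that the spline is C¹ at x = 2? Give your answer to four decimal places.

14.5000

p_0'(x) = 7/2 + 10·(x - 1) + 1·(x - 1)², so p_0'(2) = 29/2. On the right, p_1'(2) = b, so b = 29/2.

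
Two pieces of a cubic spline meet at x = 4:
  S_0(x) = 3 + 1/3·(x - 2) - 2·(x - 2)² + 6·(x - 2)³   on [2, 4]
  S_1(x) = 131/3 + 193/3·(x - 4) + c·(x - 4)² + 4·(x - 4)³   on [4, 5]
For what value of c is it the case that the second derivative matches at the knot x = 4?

S_0''(x) = -4 + 36·(x - 2), so S_0''(4) = 68. On the right, S_1''(4) = 2c, so c = 34.

34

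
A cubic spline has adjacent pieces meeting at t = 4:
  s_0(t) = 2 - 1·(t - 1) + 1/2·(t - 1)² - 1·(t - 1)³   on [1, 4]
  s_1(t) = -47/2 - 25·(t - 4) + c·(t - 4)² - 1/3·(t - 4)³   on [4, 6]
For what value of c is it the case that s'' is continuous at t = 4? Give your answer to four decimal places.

s_0''(t) = 1 - 6·(t - 1), so s_0''(4) = -17. On the right, s_1''(4) = 2c, so c = -17/2.

-8.5000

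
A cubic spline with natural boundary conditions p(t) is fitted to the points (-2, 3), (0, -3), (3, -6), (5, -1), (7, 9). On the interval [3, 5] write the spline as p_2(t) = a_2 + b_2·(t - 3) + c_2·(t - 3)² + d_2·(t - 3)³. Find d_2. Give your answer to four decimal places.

Write M_i for p''(x_i). With h_i = 2, 3, 2, 2 and divided differences Δ_i = -3, -1, 5/2, 5, the continuity of p' gives the tridiagonal system
  2·M_0 + 10·M_1 + 3·M_2 = 6(Δ_1 - Δ_0) = 12
  3·M_1 + 10·M_2 + 2·M_3 = 6(Δ_2 - Δ_1) = 21
  2·M_2 + 8·M_3 + 2·M_4 = 6(Δ_3 - Δ_2) = 15
Natural end conditions: M_0 = M_4 = 0.
Solving the tridiagonal system: M_0 = 0, M_1 = 249/344, M_2 = 273/172, M_3 = 1017/688, M_4 = 0.
On [3, 5], with p_2(t) = a_2 + b_2·(t - 3) + c_2·(t - 3)² + d_2·(t - 3)³: c_2 = M_2/2 = 273/344, d_2 = (M_3 - M_2)/(6h_2) = -25/2752, b_2 = Δ_2 - h_2(2M_2 + M_3)/6 = 653/688.

-0.0091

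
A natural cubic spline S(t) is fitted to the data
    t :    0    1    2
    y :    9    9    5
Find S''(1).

-6

With M_i denoting the second derivative at x_i, h_i = 1, 1, and Δ_i = (y_(i+1) − y_i)/h_i = 0, -4:
  1·M_0 + 4·M_1 + 1·M_2 = 6(Δ_1 - Δ_0) = -24
Natural end conditions: M_0 = M_2 = 0.
Solving the tridiagonal system: M_0 = 0, M_1 = -6, M_2 = 0.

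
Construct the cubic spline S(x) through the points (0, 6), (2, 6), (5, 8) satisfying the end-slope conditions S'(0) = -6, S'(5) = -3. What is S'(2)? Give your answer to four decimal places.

With σ_i denoting the second derivative at x_i, h_i = 2, 3, and Δ_i = (y_(i+1) − y_i)/h_i = 0, 2/3:
  2·σ_0 + 10·σ_1 + 3·σ_2 = 6(Δ_1 - Δ_0) = 4
Clamped end conditions give two more equations: 2h_0·σ_0 + h_0·σ_1 = 6(Δ_0 - S'(0)) = 36 and h_1·σ_1 + 2h_1·σ_2 = 6(S'(5) - Δ_1) = -22.
Forward elimination and back-substitution give σ_0 = 46/5, σ_1 = -2/5, σ_2 = -52/15.
On [2, 5], S'(x) = b_1 + 2c_1·(x - 2) + 3d_1·(x - 2)² with b_1 = Δ_1 - h_1(2σ_1 + σ_2)/6 = 14/5, c_1 = σ_1/2 = -1/5, d_1 = (σ_2 - σ_1)/(6h_1) = -23/135. So S'(2) = 14/5.

2.8000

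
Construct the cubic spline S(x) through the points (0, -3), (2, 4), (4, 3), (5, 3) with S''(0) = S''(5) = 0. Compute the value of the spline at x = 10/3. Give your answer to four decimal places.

3.6027

With σ_i denoting the second derivative at x_i, h_i = 2, 2, 1, and Δ_i = (y_(i+1) − y_i)/h_i = 7/2, -1/2, 0:
  2·σ_0 + 8·σ_1 + 2·σ_2 = 6(Δ_1 - Δ_0) = -24
  2·σ_1 + 6·σ_2 + 1·σ_3 = 6(Δ_2 - Δ_1) = 3
Natural end conditions: σ_0 = σ_3 = 0.
Solving the tridiagonal system: σ_0 = 0, σ_1 = -75/22, σ_2 = 18/11, σ_3 = 0.
On [2, 4], S(x) = 4 + 27/22·(x - 2) - 75/44·(x - 2)² + 37/88·(x - 2)³.
With (x - 2) = 4/3: S(10/3) = 1070/297.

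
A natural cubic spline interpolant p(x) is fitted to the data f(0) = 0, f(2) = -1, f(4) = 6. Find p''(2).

3

Let m_i = p''(x_i). Step sizes h_i = 2, 2; slopes of the chords Δ_i = (y_(i+1) - y_i)/h_i = -1/2, 7/2.
  2·m_0 + 8·m_1 + 2·m_2 = 6(Δ_1 - Δ_0) = 24
Natural end conditions: m_0 = m_2 = 0.
Hence m_0 = 0, m_1 = 3, m_2 = 0.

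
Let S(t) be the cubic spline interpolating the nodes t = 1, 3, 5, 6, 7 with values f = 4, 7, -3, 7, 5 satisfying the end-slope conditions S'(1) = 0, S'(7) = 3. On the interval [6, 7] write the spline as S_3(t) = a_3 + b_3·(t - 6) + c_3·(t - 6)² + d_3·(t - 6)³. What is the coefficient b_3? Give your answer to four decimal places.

Let M_i = S''(x_i). Step sizes h_i = 2, 2, 1, 1; slopes of the chords Δ_i = (y_(i+1) - y_i)/h_i = 3/2, -5, 10, -2.
  2·M_0 + 8·M_1 + 2·M_2 = 6(Δ_1 - Δ_0) = -39
  2·M_1 + 6·M_2 + 1·M_3 = 6(Δ_2 - Δ_1) = 90
  1·M_2 + 4·M_3 + 1·M_4 = 6(Δ_3 - Δ_2) = -72
Clamped end conditions give two more equations: 2h_0·M_0 + h_0·M_1 = 6(Δ_0 - S'(1)) = 9 and h_3·M_3 + 2h_3·M_4 = 6(S'(7) - Δ_3) = 30.
Solving: M_0 = 249/28, M_1 = -93/7, M_2 = 99/4, M_3 = -447/14, M_4 = 867/28.
On [6, 7], with S_3(t) = a_3 + b_3·(t - 6) + c_3·(t - 6)² + d_3·(t - 6)³: c_3 = M_3/2 = -447/28, d_3 = (M_4 - M_3)/(6h_3) = 587/56, b_3 = Δ_3 - h_3(2M_3 + M_4)/6 = 195/56.

3.4821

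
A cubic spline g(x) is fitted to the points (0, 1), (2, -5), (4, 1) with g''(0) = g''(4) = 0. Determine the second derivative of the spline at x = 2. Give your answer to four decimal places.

4.5000

Let m_i = g''(x_i). Step sizes h_i = 2, 2; slopes of the chords Δ_i = (y_(i+1) - y_i)/h_i = -3, 3.
  2·m_0 + 8·m_1 + 2·m_2 = 6(Δ_1 - Δ_0) = 36
Natural end conditions: m_0 = m_2 = 0.
Solving: m_0 = 0, m_1 = 9/2, m_2 = 0.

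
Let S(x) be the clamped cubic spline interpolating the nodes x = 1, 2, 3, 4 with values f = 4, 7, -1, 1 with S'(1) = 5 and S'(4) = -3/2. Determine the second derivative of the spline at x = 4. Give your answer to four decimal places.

-24.1333

Let m_i = S''(x_i). Step sizes h_i = 1, 1, 1; slopes of the chords Δ_i = (y_(i+1) - y_i)/h_i = 3, -8, 2.
  1·m_0 + 4·m_1 + 1·m_2 = 6(Δ_1 - Δ_0) = -66
  1·m_1 + 4·m_2 + 1·m_3 = 6(Δ_2 - Δ_1) = 60
Clamped end conditions give two more equations: 2h_0·m_0 + h_0·m_1 = 6(Δ_0 - S'(1)) = -12 and h_2·m_2 + 2h_2·m_3 = 6(S'(4) - Δ_2) = -21.
Forward elimination and back-substitution give m_0 = 97/15, m_1 = -374/15, m_2 = 409/15, m_3 = -362/15.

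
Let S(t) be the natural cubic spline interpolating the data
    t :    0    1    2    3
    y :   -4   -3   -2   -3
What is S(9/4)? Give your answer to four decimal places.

Let σ_i = S''(x_i). Step sizes h_i = 1, 1, 1; slopes of the chords Δ_i = (y_(i+1) - y_i)/h_i = 1, 1, -1.
  1·σ_0 + 4·σ_1 + 1·σ_2 = 6(Δ_1 - Δ_0) = 0
  1·σ_1 + 4·σ_2 + 1·σ_3 = 6(Δ_2 - Δ_1) = -12
Natural end conditions: σ_0 = σ_3 = 0.
Forward elimination and back-substitution give σ_0 = 0, σ_1 = 4/5, σ_2 = -16/5, σ_3 = 0.
On [2, 3], S(t) = -2 + 1/15·(t - 2) - 8/5·(t - 2)² + 8/15·(t - 2)³.
With (t - 2) = 1/4: S(9/4) = -83/40.

-2.0750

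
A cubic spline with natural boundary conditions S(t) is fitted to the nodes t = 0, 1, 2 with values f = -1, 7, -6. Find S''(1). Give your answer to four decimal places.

-31.5000

Write m_i for S''(x_i). With h_i = 1, 1 and divided differences Δ_i = 8, -13, the continuity of S' gives the tridiagonal system
  1·m_0 + 4·m_1 + 1·m_2 = 6(Δ_1 - Δ_0) = -126
Natural end conditions: m_0 = m_2 = 0.
Solving: m_0 = 0, m_1 = -63/2, m_2 = 0.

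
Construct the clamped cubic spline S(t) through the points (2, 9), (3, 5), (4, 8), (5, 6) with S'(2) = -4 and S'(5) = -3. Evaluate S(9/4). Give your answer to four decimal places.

7.8188

Let m_i = S''(x_i). Step sizes h_i = 1, 1, 1; slopes of the chords Δ_i = (y_(i+1) - y_i)/h_i = -4, 3, -2.
  1·m_0 + 4·m_1 + 1·m_2 = 6(Δ_1 - Δ_0) = 42
  1·m_1 + 4·m_2 + 1·m_3 = 6(Δ_2 - Δ_1) = -30
Clamped end conditions give two more equations: 2h_0·m_0 + h_0·m_1 = 6(Δ_0 - S'(2)) = 0 and h_2·m_2 + 2h_2·m_3 = 6(S'(5) - Δ_2) = -6.
Forward elimination and back-substitution give m_0 = -116/15, m_1 = 232/15, m_2 = -182/15, m_3 = 46/15.
On [2, 3], S(t) = 9 - 4·(t - 2) - 58/15·(t - 2)² + 58/15·(t - 2)³.
With (t - 2) = 1/4: S(9/4) = 1251/160.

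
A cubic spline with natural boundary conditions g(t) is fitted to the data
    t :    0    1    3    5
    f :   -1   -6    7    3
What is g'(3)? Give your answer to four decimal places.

Let m_i = g''(x_i). Step sizes h_i = 1, 2, 2; slopes of the chords Δ_i = (y_(i+1) - y_i)/h_i = -5, 13/2, -2.
  1·m_0 + 6·m_1 + 2·m_2 = 6(Δ_1 - Δ_0) = 69
  2·m_1 + 8·m_2 + 2·m_3 = 6(Δ_2 - Δ_1) = -51
Natural end conditions: m_0 = m_3 = 0.
Solving the tridiagonal system: m_0 = 0, m_1 = 327/22, m_2 = -111/11, m_3 = 0.
On [3, 5], g'(t) = b_2 + 2c_2·(t - 3) + 3d_2·(t - 3)² with b_2 = Δ_2 - h_2(2m_2 + m_3)/6 = 52/11, c_2 = m_2/2 = -111/22, d_2 = (m_3 - m_2)/(6h_2) = 37/44. So g'(3) = 52/11.

4.7273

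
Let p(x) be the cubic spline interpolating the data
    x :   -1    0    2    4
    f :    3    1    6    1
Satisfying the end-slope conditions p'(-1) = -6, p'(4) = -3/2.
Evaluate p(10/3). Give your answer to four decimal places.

2.7504

Write σ_i for p''(x_i). With h_i = 1, 2, 2 and divided differences Δ_i = -2, 5/2, -5/2, the continuity of p' gives the tridiagonal system
  1·σ_0 + 6·σ_1 + 2·σ_2 = 6(Δ_1 - Δ_0) = 27
  2·σ_1 + 8·σ_2 + 2·σ_3 = 6(Δ_2 - Δ_1) = -30
Clamped end conditions give two more equations: 2h_0·σ_0 + h_0·σ_1 = 6(Δ_0 - p'(-1)) = 24 and h_2·σ_2 + 2h_2·σ_3 = 6(p'(4) - Δ_2) = 6.
Hence σ_0 = 219/23, σ_1 = 114/23, σ_2 = -141/23, σ_3 = 105/23.
On [2, 4], p(x) = 6 + 3/46·(x - 2) - 141/46·(x - 2)² + 41/46·(x - 2)³.
With (x - 2) = 4/3: p(10/3) = 1708/621.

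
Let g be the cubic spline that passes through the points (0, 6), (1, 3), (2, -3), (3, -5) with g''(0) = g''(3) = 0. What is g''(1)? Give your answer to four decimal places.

Let M_i = g''(x_i). Step sizes h_i = 1, 1, 1; slopes of the chords Δ_i = (y_(i+1) - y_i)/h_i = -3, -6, -2.
  1·M_0 + 4·M_1 + 1·M_2 = 6(Δ_1 - Δ_0) = -18
  1·M_1 + 4·M_2 + 1·M_3 = 6(Δ_2 - Δ_1) = 24
Natural end conditions: M_0 = M_3 = 0.
Forward elimination and back-substitution give M_0 = 0, M_1 = -32/5, M_2 = 38/5, M_3 = 0.

-6.4000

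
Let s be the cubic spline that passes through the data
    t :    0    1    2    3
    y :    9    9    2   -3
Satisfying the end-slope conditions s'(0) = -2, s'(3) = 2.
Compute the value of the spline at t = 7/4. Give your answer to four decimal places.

Let M_i = s''(x_i). Step sizes h_i = 1, 1, 1; slopes of the chords Δ_i = (y_(i+1) - y_i)/h_i = 0, -7, -5.
  1·M_0 + 4·M_1 + 1·M_2 = 6(Δ_1 - Δ_0) = -42
  1·M_1 + 4·M_2 + 1·M_3 = 6(Δ_2 - Δ_1) = 12
Clamped end conditions give two more equations: 2h_0·M_0 + h_0·M_1 = 6(Δ_0 - s'(0)) = 12 and h_2·M_2 + 2h_2·M_3 = 6(s'(3) - Δ_2) = 42.
Solving the tridiagonal system: M_0 = 196/15, M_1 = -212/15, M_2 = 22/15, M_3 = 304/15.
On [1, 2], s(t) = 9 - 38/15·(t - 1) - 106/15·(t - 1)² + 13/5·(t - 1)³.
With (t - 1) = 3/4: s(7/4) = 1351/320.

4.2219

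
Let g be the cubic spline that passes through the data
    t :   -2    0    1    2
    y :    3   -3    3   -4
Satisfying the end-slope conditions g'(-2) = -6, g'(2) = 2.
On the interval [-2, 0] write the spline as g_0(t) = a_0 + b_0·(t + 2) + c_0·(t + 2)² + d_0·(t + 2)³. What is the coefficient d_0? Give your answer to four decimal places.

1.6136

Let M_i = g''(x_i). Step sizes h_i = 2, 1, 1; slopes of the chords Δ_i = (y_(i+1) - y_i)/h_i = -3, 6, -7.
  2·M_0 + 6·M_1 + 1·M_2 = 6(Δ_1 - Δ_0) = 54
  1·M_1 + 4·M_2 + 1·M_3 = 6(Δ_2 - Δ_1) = -78
Clamped end conditions give two more equations: 2h_0·M_0 + h_0·M_1 = 6(Δ_0 - g'(-2)) = 18 and h_2·M_2 + 2h_2·M_3 = 6(g'(2) - Δ_2) = 54.
Solving: M_0 = -38/11, M_1 = 175/11, M_2 = -380/11, M_3 = 487/11.
On [-2, 0], with g_0(t) = a_0 + b_0·(t + 2) + c_0·(t + 2)² + d_0·(t + 2)³: c_0 = M_0/2 = -19/11, d_0 = (M_1 - M_0)/(6h_0) = 71/44, b_0 = Δ_0 - h_0(2M_0 + M_1)/6 = -6.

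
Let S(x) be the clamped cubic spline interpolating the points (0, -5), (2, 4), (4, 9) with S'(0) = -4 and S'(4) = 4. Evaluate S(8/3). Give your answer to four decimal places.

Put M_i = S'' at the i-th knot. Here h = (2, 2) and Δ = (9/2, 5/2), so the interior equations h_(i-1)·M_(i-1) + 2(h_(i-1)+h_i)·M_i + h_i·M_(i+1) = 6(Δ_i − Δ_(i-1)) read
  2·M_0 + 8·M_1 + 2·M_2 = 6(Δ_1 - Δ_0) = -12
Clamped end conditions give two more equations: 2h_0·M_0 + h_0·M_1 = 6(Δ_0 - S'(0)) = 51 and h_1·M_1 + 2h_1·M_2 = 6(S'(4) - Δ_1) = 9.
Forward elimination and back-substitution give M_0 = 65/4, M_1 = -7, M_2 = 23/4.
On [2, 4], S(x) = 4 + 21/4·(x - 2) - 7/2·(x - 2)² + 17/16·(x - 2)³.
With (x - 2) = 2/3: S(8/3) = 169/27.

6.2593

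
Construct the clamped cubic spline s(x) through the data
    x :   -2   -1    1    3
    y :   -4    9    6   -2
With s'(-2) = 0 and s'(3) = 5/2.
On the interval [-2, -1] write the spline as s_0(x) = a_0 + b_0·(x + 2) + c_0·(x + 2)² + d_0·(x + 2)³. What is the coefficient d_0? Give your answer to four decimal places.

-12.3913

With M_i denoting the second derivative at x_i, h_i = 1, 2, 2, and Δ_i = (y_(i+1) − y_i)/h_i = 13, -3/2, -4:
  1·M_0 + 6·M_1 + 2·M_2 = 6(Δ_1 - Δ_0) = -87
  2·M_1 + 8·M_2 + 2·M_3 = 6(Δ_2 - Δ_1) = -15
Clamped end conditions give two more equations: 2h_0·M_0 + h_0·M_1 = 6(Δ_0 - s'(-2)) = 78 and h_2·M_2 + 2h_2·M_3 = 6(s'(3) - Δ_2) = 39.
Hence M_0 = 1168/23, M_1 = -542/23, M_2 = 83/46, M_3 = 407/46.
On [-2, -1], with s_0(x) = a_0 + b_0·(x + 2) + c_0·(x + 2)² + d_0·(x + 2)³: c_0 = M_0/2 = 584/23, d_0 = (M_1 - M_0)/(6h_0) = -285/23, b_0 = Δ_0 - h_0(2M_0 + M_1)/6 = 0.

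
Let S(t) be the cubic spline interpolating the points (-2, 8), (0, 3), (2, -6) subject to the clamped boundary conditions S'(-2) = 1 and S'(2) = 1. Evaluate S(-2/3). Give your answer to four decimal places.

With m_i denoting the second derivative at x_i, h_i = 2, 2, and Δ_i = (y_(i+1) − y_i)/h_i = -5/2, -9/2:
  2·m_0 + 8·m_1 + 2·m_2 = 6(Δ_1 - Δ_0) = -12
Clamped end conditions give two more equations: 2h_0·m_0 + h_0·m_1 = 6(Δ_0 - S'(-2)) = -21 and h_1·m_1 + 2h_1·m_2 = 6(S'(2) - Δ_1) = 33.
Solving: m_0 = -15/4, m_1 = -3, m_2 = 39/4.
On [-2, 0], S(t) = 8 + 1·(t + 2) - 15/8·(t + 2)² + 1/16·(t + 2)³.
With (t + 2) = 4/3: S(-2/3) = 166/27.

6.1481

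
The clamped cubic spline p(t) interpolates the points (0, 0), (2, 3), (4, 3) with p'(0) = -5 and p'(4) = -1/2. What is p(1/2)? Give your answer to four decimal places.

With M_i denoting the second derivative at x_i, h_i = 2, 2, and Δ_i = (y_(i+1) − y_i)/h_i = 3/2, 0:
  2·M_0 + 8·M_1 + 2·M_2 = 6(Δ_1 - Δ_0) = -9
Clamped end conditions give two more equations: 2h_0·M_0 + h_0·M_1 = 6(Δ_0 - p'(0)) = 39 and h_1·M_1 + 2h_1·M_2 = 6(p'(4) - Δ_1) = -3.
Solving: M_0 = 12, M_1 = -9/2, M_2 = 3/2.
On [0, 2], p(t) = 0 - 5·t + 6·t² - 11/8·t³.
With t = 1/2: p(1/2) = -75/64.

-1.1719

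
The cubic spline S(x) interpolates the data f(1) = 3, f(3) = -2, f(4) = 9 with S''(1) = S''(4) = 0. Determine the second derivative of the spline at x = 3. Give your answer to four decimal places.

13.5000

With σ_i denoting the second derivative at x_i, h_i = 2, 1, and Δ_i = (y_(i+1) − y_i)/h_i = -5/2, 11:
  2·σ_0 + 6·σ_1 + 1·σ_2 = 6(Δ_1 - Δ_0) = 81
Natural end conditions: σ_0 = σ_2 = 0.
Hence σ_0 = 0, σ_1 = 27/2, σ_2 = 0.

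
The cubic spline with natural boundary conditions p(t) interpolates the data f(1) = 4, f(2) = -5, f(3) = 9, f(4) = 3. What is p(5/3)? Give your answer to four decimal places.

-4.7654

With M_i denoting the second derivative at x_i, h_i = 1, 1, 1, and Δ_i = (y_(i+1) − y_i)/h_i = -9, 14, -6:
  1·M_0 + 4·M_1 + 1·M_2 = 6(Δ_1 - Δ_0) = 138
  1·M_1 + 4·M_2 + 1·M_3 = 6(Δ_2 - Δ_1) = -120
Natural end conditions: M_0 = M_3 = 0.
Solving: M_0 = 0, M_1 = 224/5, M_2 = -206/5, M_3 = 0.
On [1, 2], p(t) = 4 - 247/15·(t - 1) + 0·(t - 1)² + 112/15·(t - 1)³.
With (t - 1) = 2/3: p(5/3) = -386/81.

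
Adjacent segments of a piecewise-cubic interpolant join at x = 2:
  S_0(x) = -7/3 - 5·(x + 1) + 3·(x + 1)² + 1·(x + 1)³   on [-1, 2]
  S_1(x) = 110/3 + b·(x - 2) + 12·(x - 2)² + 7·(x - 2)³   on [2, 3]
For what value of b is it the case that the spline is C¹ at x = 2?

40

S_0'(x) = -5 + 6·(x + 1) + 3·(x + 1)², so S_0'(2) = 40. On the right, S_1'(2) = b, so b = 40.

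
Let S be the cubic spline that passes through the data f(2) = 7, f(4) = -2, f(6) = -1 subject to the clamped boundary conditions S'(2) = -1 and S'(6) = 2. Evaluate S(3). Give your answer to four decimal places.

With M_i denoting the second derivative at x_i, h_i = 2, 2, and Δ_i = (y_(i+1) − y_i)/h_i = -9/2, 1/2:
  2·M_0 + 8·M_1 + 2·M_2 = 6(Δ_1 - Δ_0) = 30
Clamped end conditions give two more equations: 2h_0·M_0 + h_0·M_1 = 6(Δ_0 - S'(2)) = -21 and h_1·M_1 + 2h_1·M_2 = 6(S'(6) - Δ_1) = 9.
Solving: M_0 = -33/4, M_1 = 6, M_2 = -3/4.
On [2, 4], S(x) = 7 - 1·(x - 2) - 33/8·(x - 2)² + 19/16·(x - 2)³.
With (x - 2) = 1: S(3) = 49/16.

3.0625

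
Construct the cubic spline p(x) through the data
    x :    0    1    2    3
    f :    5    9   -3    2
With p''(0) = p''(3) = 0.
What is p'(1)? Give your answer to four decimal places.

Write M_i for p''(x_i). With h_i = 1, 1, 1 and divided differences Δ_i = 4, -12, 5, the continuity of p' gives the tridiagonal system
  1·M_0 + 4·M_1 + 1·M_2 = 6(Δ_1 - Δ_0) = -96
  1·M_1 + 4·M_2 + 1·M_3 = 6(Δ_2 - Δ_1) = 102
Natural end conditions: M_0 = M_3 = 0.
Forward elimination and back-substitution give M_0 = 0, M_1 = -162/5, M_2 = 168/5, M_3 = 0.
On [1, 2], p'(x) = b_1 + 2c_1·(x - 1) + 3d_1·(x - 1)² with b_1 = Δ_1 - h_1(2M_1 + M_2)/6 = -34/5, c_1 = M_1/2 = -81/5, d_1 = (M_2 - M_1)/(6h_1) = 11. So p'(1) = -34/5.

-6.8000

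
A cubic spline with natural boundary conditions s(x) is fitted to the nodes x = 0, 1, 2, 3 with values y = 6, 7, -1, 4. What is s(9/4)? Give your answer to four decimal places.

With m_i denoting the second derivative at x_i, h_i = 1, 1, 1, and Δ_i = (y_(i+1) − y_i)/h_i = 1, -8, 5:
  1·m_0 + 4·m_1 + 1·m_2 = 6(Δ_1 - Δ_0) = -54
  1·m_1 + 4·m_2 + 1·m_3 = 6(Δ_2 - Δ_1) = 78
Natural end conditions: m_0 = m_3 = 0.
Hence m_0 = 0, m_1 = -98/5, m_2 = 122/5, m_3 = 0.
On [2, 3], s(x) = -1 - 47/15·(x - 2) + 61/5·(x - 2)² - 61/15·(x - 2)³.
With (x - 2) = 1/4: s(9/4) = -347/320.

-1.0844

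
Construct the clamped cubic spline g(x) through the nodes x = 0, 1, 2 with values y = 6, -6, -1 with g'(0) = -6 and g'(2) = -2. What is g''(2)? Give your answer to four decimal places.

-44.5000

Let σ_i = g''(x_i). Step sizes h_i = 1, 1; slopes of the chords Δ_i = (y_(i+1) - y_i)/h_i = -12, 5.
  1·σ_0 + 4·σ_1 + 1·σ_2 = 6(Δ_1 - Δ_0) = 102
Clamped end conditions give two more equations: 2h_0·σ_0 + h_0·σ_1 = 6(Δ_0 - g'(0)) = -36 and h_1·σ_1 + 2h_1·σ_2 = 6(g'(2) - Δ_1) = -42.
Hence σ_0 = -83/2, σ_1 = 47, σ_2 = -89/2.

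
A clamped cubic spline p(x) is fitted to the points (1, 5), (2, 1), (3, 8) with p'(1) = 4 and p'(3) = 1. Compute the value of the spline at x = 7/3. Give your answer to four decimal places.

2.8889

Put M_i = p'' at the i-th knot. Here h = (1, 1) and Δ = (-4, 7), so the interior equations h_(i-1)·M_(i-1) + 2(h_(i-1)+h_i)·M_i + h_i·M_(i+1) = 6(Δ_i − Δ_(i-1)) read
  1·M_0 + 4·M_1 + 1·M_2 = 6(Δ_1 - Δ_0) = 66
Clamped end conditions give two more equations: 2h_0·M_0 + h_0·M_1 = 6(Δ_0 - p'(1)) = -48 and h_1·M_1 + 2h_1·M_2 = 6(p'(3) - Δ_1) = -36.
Hence M_0 = -42, M_1 = 36, M_2 = -36.
On [2, 3], p(x) = 1 + 1·(x - 2) + 18·(x - 2)² - 12·(x - 2)³.
With (x - 2) = 1/3: p(7/3) = 26/9.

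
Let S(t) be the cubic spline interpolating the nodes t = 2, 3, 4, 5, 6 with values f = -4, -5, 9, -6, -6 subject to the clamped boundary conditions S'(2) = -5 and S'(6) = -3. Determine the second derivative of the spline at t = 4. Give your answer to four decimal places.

Put σ_i = S'' at the i-th knot. Here h = (1, 1, 1, 1) and Δ = (-1, 14, -15, 0), so the interior equations h_(i-1)·σ_(i-1) + 2(h_(i-1)+h_i)·σ_i + h_i·σ_(i+1) = 6(Δ_i − Δ_(i-1)) read
  1·σ_0 + 4·σ_1 + 1·σ_2 = 6(Δ_1 - Δ_0) = 90
  1·σ_1 + 4·σ_2 + 1·σ_3 = 6(Δ_2 - Δ_1) = -174
  1·σ_2 + 4·σ_3 + 1·σ_4 = 6(Δ_3 - Δ_2) = 90
Clamped end conditions give two more equations: 2h_0·σ_0 + h_0·σ_1 = 6(Δ_0 - S'(2)) = 24 and h_3·σ_3 + 2h_3·σ_4 = 6(S'(6) - Δ_3) = -18.
Solving the tridiagonal system: σ_0 = -17/2, σ_1 = 41, σ_2 = -131/2, σ_3 = 47, σ_4 = -65/2.

-65.5000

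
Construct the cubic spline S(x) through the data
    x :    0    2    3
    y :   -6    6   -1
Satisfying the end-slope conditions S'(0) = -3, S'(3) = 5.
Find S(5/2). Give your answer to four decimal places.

Put M_i = S'' at the i-th knot. Here h = (2, 1) and Δ = (6, -7), so the interior equations h_(i-1)·M_(i-1) + 2(h_(i-1)+h_i)·M_i + h_i·M_(i+1) = 6(Δ_i − Δ_(i-1)) read
  2·M_0 + 6·M_1 + 1·M_2 = 6(Δ_1 - Δ_0) = -78
Clamped end conditions give two more equations: 2h_0·M_0 + h_0·M_1 = 6(Δ_0 - S'(0)) = 54 and h_1·M_1 + 2h_1·M_2 = 6(S'(3) - Δ_1) = 72.
Forward elimination and back-substitution give M_0 = 175/6, M_1 = -94/3, M_2 = 155/3.
On [2, 3], S(x) = 6 - 31/6·(x - 2) - 47/3·(x - 2)² + 83/6·(x - 2)³.
With (x - 2) = 1/2: S(5/2) = 59/48.

1.2292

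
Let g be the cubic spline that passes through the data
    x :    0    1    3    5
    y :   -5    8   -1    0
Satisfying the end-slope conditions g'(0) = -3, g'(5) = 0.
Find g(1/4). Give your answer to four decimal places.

-3.9898

With m_i denoting the second derivative at x_i, h_i = 1, 2, 2, and Δ_i = (y_(i+1) − y_i)/h_i = 13, -9/2, 1/2:
  1·m_0 + 6·m_1 + 2·m_2 = 6(Δ_1 - Δ_0) = -105
  2·m_1 + 8·m_2 + 2·m_3 = 6(Δ_2 - Δ_1) = 30
Clamped end conditions give two more equations: 2h_0·m_0 + h_0·m_1 = 6(Δ_0 - g'(0)) = 96 and h_2·m_2 + 2h_2·m_3 = 6(g'(5) - Δ_2) = -3.
Solving: m_0 = 1482/23, m_1 = -756/23, m_2 = 639/46, m_3 = -177/23.
On [0, 1], g(x) = -5 - 3·x + 741/23·x² - 373/23·x³.
With x = 1/4: g(1/4) = -5873/1472.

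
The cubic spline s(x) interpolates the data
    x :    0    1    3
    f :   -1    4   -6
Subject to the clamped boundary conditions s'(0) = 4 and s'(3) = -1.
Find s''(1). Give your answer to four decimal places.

Put M_i = s'' at the i-th knot. Here h = (1, 2) and Δ = (5, -5), so the interior equations h_(i-1)·M_(i-1) + 2(h_(i-1)+h_i)·M_i + h_i·M_(i+1) = 6(Δ_i − Δ_(i-1)) read
  1·M_0 + 6·M_1 + 2·M_2 = 6(Δ_1 - Δ_0) = -60
Clamped end conditions give two more equations: 2h_0·M_0 + h_0·M_1 = 6(Δ_0 - s'(0)) = 6 and h_1·M_1 + 2h_1·M_2 = 6(s'(3) - Δ_1) = 24.
Forward elimination and back-substitution give M_0 = 34/3, M_1 = -50/3, M_2 = 43/3.

-16.6667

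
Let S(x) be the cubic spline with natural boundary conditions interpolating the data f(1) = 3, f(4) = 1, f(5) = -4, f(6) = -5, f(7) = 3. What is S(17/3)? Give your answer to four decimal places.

Write m_i for S''(x_i). With h_i = 3, 1, 1, 1 and divided differences Δ_i = -2/3, -5, -1, 8, the continuity of S' gives the tridiagonal system
  3·m_0 + 8·m_1 + 1·m_2 = 6(Δ_1 - Δ_0) = -26
  1·m_1 + 4·m_2 + 1·m_3 = 6(Δ_2 - Δ_1) = 24
  1·m_2 + 4·m_3 + 1·m_4 = 6(Δ_3 - Δ_2) = 54
Natural end conditions: m_0 = m_4 = 0.
Solving: m_0 = 0, m_1 = -108/29, m_2 = 110/29, m_3 = 364/29, m_4 = 0.
On [5, 6], S(x) = -4 - 379/87·(x - 5) + 55/29·(x - 5)² + 127/87·(x - 5)³.
With (x - 5) = 2/3: S(17/3) = -13222/2349.

-5.6288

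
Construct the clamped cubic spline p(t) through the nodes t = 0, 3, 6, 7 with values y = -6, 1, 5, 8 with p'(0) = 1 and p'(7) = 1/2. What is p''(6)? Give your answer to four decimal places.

Write σ_i for p''(x_i). With h_i = 3, 3, 1 and divided differences Δ_i = 7/3, 4/3, 3, the continuity of p' gives the tridiagonal system
  3·σ_0 + 12·σ_1 + 3·σ_2 = 6(Δ_1 - Δ_0) = -6
  3·σ_1 + 8·σ_2 + 1·σ_3 = 6(Δ_2 - Δ_1) = 10
Clamped end conditions give two more equations: 2h_0·σ_0 + h_0·σ_1 = 6(Δ_0 - p'(0)) = 8 and h_2·σ_2 + 2h_2·σ_3 = 6(p'(7) - Δ_2) = -15.
Solving: σ_0 = 209/93, σ_1 = -170/93, σ_2 = 95/31, σ_3 = -280/31.

3.0645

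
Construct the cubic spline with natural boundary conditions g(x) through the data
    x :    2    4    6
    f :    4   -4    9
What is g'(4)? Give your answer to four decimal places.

1.2500

Write M_i for g''(x_i). With h_i = 2, 2 and divided differences Δ_i = -4, 13/2, the continuity of g' gives the tridiagonal system
  2·M_0 + 8·M_1 + 2·M_2 = 6(Δ_1 - Δ_0) = 63
Natural end conditions: M_0 = M_2 = 0.
Solving the tridiagonal system: M_0 = 0, M_1 = 63/8, M_2 = 0.
On [4, 6], g'(x) = b_1 + 2c_1·(x - 4) + 3d_1·(x - 4)² with b_1 = Δ_1 - h_1(2M_1 + M_2)/6 = 5/4, c_1 = M_1/2 = 63/16, d_1 = (M_2 - M_1)/(6h_1) = -21/32. So g'(4) = 5/4.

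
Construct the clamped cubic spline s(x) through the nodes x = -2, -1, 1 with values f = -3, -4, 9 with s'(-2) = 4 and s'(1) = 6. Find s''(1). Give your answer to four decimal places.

Let M_i = s''(x_i). Step sizes h_i = 1, 2; slopes of the chords Δ_i = (y_(i+1) - y_i)/h_i = -1, 13/2.
  1·M_0 + 6·M_1 + 2·M_2 = 6(Δ_1 - Δ_0) = 45
Clamped end conditions give two more equations: 2h_0·M_0 + h_0·M_1 = 6(Δ_0 - s'(-2)) = -30 and h_1·M_1 + 2h_1·M_2 = 6(s'(1) - Δ_1) = -3.
Hence M_0 = -131/6, M_1 = 41/3, M_2 = -91/12.

-7.5833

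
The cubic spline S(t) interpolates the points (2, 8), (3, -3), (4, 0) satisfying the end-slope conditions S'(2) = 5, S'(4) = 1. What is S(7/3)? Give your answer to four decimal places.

Put m_i = S'' at the i-th knot. Here h = (1, 1) and Δ = (-11, 3), so the interior equations h_(i-1)·m_(i-1) + 2(h_(i-1)+h_i)·m_i + h_i·m_(i+1) = 6(Δ_i − Δ_(i-1)) read
  1·m_0 + 4·m_1 + 1·m_2 = 6(Δ_1 - Δ_0) = 84
Clamped end conditions give two more equations: 2h_0·m_0 + h_0·m_1 = 6(Δ_0 - S'(2)) = -96 and h_1·m_1 + 2h_1·m_2 = 6(S'(4) - Δ_1) = -12.
Solving: m_0 = -71, m_1 = 46, m_2 = -29.
On [2, 3], S(t) = 8 + 5·(t - 2) - 71/2·(t - 2)² + 39/2·(t - 2)³.
With (t - 2) = 1/3: S(7/3) = 58/9.

6.4444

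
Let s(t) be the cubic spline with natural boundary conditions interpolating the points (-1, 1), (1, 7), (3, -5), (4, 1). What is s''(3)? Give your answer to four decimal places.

Let m_i = s''(x_i). Step sizes h_i = 2, 2, 1; slopes of the chords Δ_i = (y_(i+1) - y_i)/h_i = 3, -6, 6.
  2·m_0 + 8·m_1 + 2·m_2 = 6(Δ_1 - Δ_0) = -54
  2·m_1 + 6·m_2 + 1·m_3 = 6(Δ_2 - Δ_1) = 72
Natural end conditions: m_0 = m_3 = 0.
Hence m_0 = 0, m_1 = -117/11, m_2 = 171/11, m_3 = 0.

15.5455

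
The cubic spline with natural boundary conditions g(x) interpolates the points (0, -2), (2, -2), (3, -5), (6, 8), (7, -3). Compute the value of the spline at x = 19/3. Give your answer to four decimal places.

5.3244

Put m_i = g'' at the i-th knot. Here h = (2, 1, 3, 1) and Δ = (0, -3, 13/3, -11), so the interior equations h_(i-1)·m_(i-1) + 2(h_(i-1)+h_i)·m_i + h_i·m_(i+1) = 6(Δ_i − Δ_(i-1)) read
  2·m_0 + 6·m_1 + 1·m_2 = 6(Δ_1 - Δ_0) = -18
  1·m_1 + 8·m_2 + 3·m_3 = 6(Δ_2 - Δ_1) = 44
  3·m_2 + 8·m_3 + 1·m_4 = 6(Δ_3 - Δ_2) = -92
Natural end conditions: m_0 = m_4 = 0.
Hence m_0 = 0, m_1 = -809/161, m_2 = 1956/161, m_3 = -2585/161, m_4 = 0.
On [6, 7], g(x) = 8 - 2728/483·(x - 6) - 2585/322·(x - 6)² + 2585/966·(x - 6)³.
With (x - 6) = 1/3: g(19/3) = 69436/13041.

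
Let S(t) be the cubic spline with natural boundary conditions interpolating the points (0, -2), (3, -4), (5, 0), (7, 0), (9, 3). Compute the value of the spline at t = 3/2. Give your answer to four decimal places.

With M_i denoting the second derivative at x_i, h_i = 3, 2, 2, 2, and Δ_i = (y_(i+1) − y_i)/h_i = -2/3, 2, 0, 3/2:
  3·M_0 + 10·M_1 + 2·M_2 = 6(Δ_1 - Δ_0) = 16
  2·M_1 + 8·M_2 + 2·M_3 = 6(Δ_2 - Δ_1) = -12
  2·M_2 + 8·M_3 + 2·M_4 = 6(Δ_3 - Δ_2) = 9
Natural end conditions: M_0 = M_4 = 0.
Solving: M_0 = 0, M_1 = 297/142, M_2 = -349/142, M_3 = 247/142, M_4 = 0.
On [0, 3], S(t) = -2 - 1459/852·t + 0·t² + 33/284·t³.
With t = 3/2: S(3/2) = -9489/2272.

-4.1765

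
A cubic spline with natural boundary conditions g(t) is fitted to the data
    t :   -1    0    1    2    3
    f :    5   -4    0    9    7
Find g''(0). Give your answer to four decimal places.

17.5714

With σ_i denoting the second derivative at x_i, h_i = 1, 1, 1, 1, and Δ_i = (y_(i+1) − y_i)/h_i = -9, 4, 9, -2:
  1·σ_0 + 4·σ_1 + 1·σ_2 = 6(Δ_1 - Δ_0) = 78
  1·σ_1 + 4·σ_2 + 1·σ_3 = 6(Δ_2 - Δ_1) = 30
  1·σ_2 + 4·σ_3 + 1·σ_4 = 6(Δ_3 - Δ_2) = -66
Natural end conditions: σ_0 = σ_4 = 0.
Solving: σ_0 = 0, σ_1 = 123/7, σ_2 = 54/7, σ_3 = -129/7, σ_4 = 0.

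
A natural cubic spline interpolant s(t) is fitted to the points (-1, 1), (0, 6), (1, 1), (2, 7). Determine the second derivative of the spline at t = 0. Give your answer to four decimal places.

Write M_i for s''(x_i). With h_i = 1, 1, 1 and divided differences Δ_i = 5, -5, 6, the continuity of s' gives the tridiagonal system
  1·M_0 + 4·M_1 + 1·M_2 = 6(Δ_1 - Δ_0) = -60
  1·M_1 + 4·M_2 + 1·M_3 = 6(Δ_2 - Δ_1) = 66
Natural end conditions: M_0 = M_3 = 0.
Forward elimination and back-substitution give M_0 = 0, M_1 = -102/5, M_2 = 108/5, M_3 = 0.

-20.4000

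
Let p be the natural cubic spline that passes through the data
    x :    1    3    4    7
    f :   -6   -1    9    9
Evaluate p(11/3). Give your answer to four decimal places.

Let m_i = p''(x_i). Step sizes h_i = 2, 1, 3; slopes of the chords Δ_i = (y_(i+1) - y_i)/h_i = 5/2, 10, 0.
  2·m_0 + 6·m_1 + 1·m_2 = 6(Δ_1 - Δ_0) = 45
  1·m_1 + 8·m_2 + 3·m_3 = 6(Δ_2 - Δ_1) = -60
Natural end conditions: m_0 = m_3 = 0.
Hence m_0 = 0, m_1 = 420/47, m_2 = -405/47, m_3 = 0.
On [3, 4], p(x) = -1 + 795/94·(x - 3) + 210/47·(x - 3)² - 275/94·(x - 3)³.
With (x - 3) = 2/3: p(11/3) = 7306/1269.

5.7573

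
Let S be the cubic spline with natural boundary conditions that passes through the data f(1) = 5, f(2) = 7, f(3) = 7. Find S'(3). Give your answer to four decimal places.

-0.5000

Write σ_i for S''(x_i). With h_i = 1, 1 and divided differences Δ_i = 2, 0, the continuity of S' gives the tridiagonal system
  1·σ_0 + 4·σ_1 + 1·σ_2 = 6(Δ_1 - Δ_0) = -12
Natural end conditions: σ_0 = σ_2 = 0.
Hence σ_0 = 0, σ_1 = -3, σ_2 = 0.
On [2, 3], S'(x) = b_1 + 2c_1·(x - 2) + 3d_1·(x - 2)² with b_1 = Δ_1 - h_1(2σ_1 + σ_2)/6 = 1, c_1 = σ_1/2 = -3/2, d_1 = (σ_2 - σ_1)/(6h_1) = 1/2. So S'(3) = -1/2.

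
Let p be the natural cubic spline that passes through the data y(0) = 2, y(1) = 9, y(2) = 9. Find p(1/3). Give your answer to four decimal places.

4.8519

Write m_i for p''(x_i). With h_i = 1, 1 and divided differences Δ_i = 7, 0, the continuity of p' gives the tridiagonal system
  1·m_0 + 4·m_1 + 1·m_2 = 6(Δ_1 - Δ_0) = -42
Natural end conditions: m_0 = m_2 = 0.
Solving: m_0 = 0, m_1 = -21/2, m_2 = 0.
On [0, 1], p(x) = 2 + 35/4·x + 0·x² - 7/4·x³.
With x = 1/3: p(1/3) = 131/27.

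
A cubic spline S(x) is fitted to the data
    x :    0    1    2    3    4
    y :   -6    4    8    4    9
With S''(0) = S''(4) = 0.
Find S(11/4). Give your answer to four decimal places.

Let σ_i = S''(x_i). Step sizes h_i = 1, 1, 1, 1; slopes of the chords Δ_i = (y_(i+1) - y_i)/h_i = 10, 4, -4, 5.
  1·σ_0 + 4·σ_1 + 1·σ_2 = 6(Δ_1 - Δ_0) = -36
  1·σ_1 + 4·σ_2 + 1·σ_3 = 6(Δ_2 - Δ_1) = -48
  1·σ_2 + 4·σ_3 + 1·σ_4 = 6(Δ_3 - Δ_2) = 54
Natural end conditions: σ_0 = σ_4 = 0.
Solving the tridiagonal system: σ_0 = 0, σ_1 = -21/4, σ_2 = -15, σ_3 = 69/4, σ_4 = 0.
On [2, 3], S(x) = 8 - 15/8·(x - 2) - 15/2·(x - 2)² + 43/8·(x - 2)³.
With (x - 2) = 3/4: S(11/4) = 2377/512.

4.6426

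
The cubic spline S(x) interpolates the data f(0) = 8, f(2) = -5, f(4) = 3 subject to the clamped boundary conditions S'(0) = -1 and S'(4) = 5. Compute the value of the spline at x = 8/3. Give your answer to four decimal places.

With M_i denoting the second derivative at x_i, h_i = 2, 2, and Δ_i = (y_(i+1) − y_i)/h_i = -13/2, 4:
  2·M_0 + 8·M_1 + 2·M_2 = 6(Δ_1 - Δ_0) = 63
Clamped end conditions give two more equations: 2h_0·M_0 + h_0·M_1 = 6(Δ_0 - S'(0)) = -33 and h_1·M_1 + 2h_1·M_2 = 6(S'(4) - Δ_1) = 6.
Hence M_0 = -117/8, M_1 = 51/4, M_2 = -39/8.
On [2, 4], S(x) = -5 - 23/8·(x - 2) + 51/8·(x - 2)² - 47/32·(x - 2)³.
With (x - 2) = 2/3: S(8/3) = -122/27.

-4.5185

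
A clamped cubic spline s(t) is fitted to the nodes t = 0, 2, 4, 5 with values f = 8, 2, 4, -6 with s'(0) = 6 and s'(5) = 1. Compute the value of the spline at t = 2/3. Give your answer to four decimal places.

Let m_i = s''(x_i). Step sizes h_i = 2, 2, 1; slopes of the chords Δ_i = (y_(i+1) - y_i)/h_i = -3, 1, -10.
  2·m_0 + 8·m_1 + 2·m_2 = 6(Δ_1 - Δ_0) = 24
  2·m_1 + 6·m_2 + 1·m_3 = 6(Δ_2 - Δ_1) = -66
Clamped end conditions give two more equations: 2h_0·m_0 + h_0·m_1 = 6(Δ_0 - s'(0)) = -54 and h_2·m_2 + 2h_2·m_3 = 6(s'(5) - Δ_2) = 66.
Forward elimination and back-substitution give m_0 = -470/23, m_1 = 319/23, m_2 = -530/23, m_3 = 1024/23.
On [0, 2], s(t) = 8 + 6·t - 235/23·t² + 263/92·t³.
With t = 2/3: s(2/3) = 5158/621.

8.3060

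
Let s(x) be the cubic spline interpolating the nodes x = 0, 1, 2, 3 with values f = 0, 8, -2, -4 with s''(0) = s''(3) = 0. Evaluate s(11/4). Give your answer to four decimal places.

Let M_i = s''(x_i). Step sizes h_i = 1, 1, 1; slopes of the chords Δ_i = (y_(i+1) - y_i)/h_i = 8, -10, -2.
  1·M_0 + 4·M_1 + 1·M_2 = 6(Δ_1 - Δ_0) = -108
  1·M_1 + 4·M_2 + 1·M_3 = 6(Δ_2 - Δ_1) = 48
Natural end conditions: M_0 = M_3 = 0.
Solving the tridiagonal system: M_0 = 0, M_1 = -32, M_2 = 20, M_3 = 0.
On [2, 3], s(x) = -2 - 26/3·(x - 2) + 10·(x - 2)² - 10/3·(x - 2)³.
With (x - 2) = 3/4: s(11/4) = -137/32.

-4.2813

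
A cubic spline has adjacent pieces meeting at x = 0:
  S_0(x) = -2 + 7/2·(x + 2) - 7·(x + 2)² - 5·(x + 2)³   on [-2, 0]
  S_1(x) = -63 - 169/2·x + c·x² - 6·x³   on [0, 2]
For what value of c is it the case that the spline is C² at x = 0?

S_0''(x) = -14 - 30·(x + 2), so S_0''(0) = -74. On the right, S_1''(0) = 2c, so c = -37.

-37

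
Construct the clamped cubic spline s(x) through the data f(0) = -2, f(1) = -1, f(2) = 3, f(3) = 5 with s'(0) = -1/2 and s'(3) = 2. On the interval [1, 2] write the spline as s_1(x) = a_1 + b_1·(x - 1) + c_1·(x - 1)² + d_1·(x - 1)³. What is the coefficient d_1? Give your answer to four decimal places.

Let σ_i = s''(x_i). Step sizes h_i = 1, 1, 1; slopes of the chords Δ_i = (y_(i+1) - y_i)/h_i = 1, 4, 2.
  1·σ_0 + 4·σ_1 + 1·σ_2 = 6(Δ_1 - Δ_0) = 18
  1·σ_1 + 4·σ_2 + 1·σ_3 = 6(Δ_2 - Δ_1) = -12
Clamped end conditions give two more equations: 2h_0·σ_0 + h_0·σ_1 = 6(Δ_0 - s'(0)) = 9 and h_2·σ_2 + 2h_2·σ_3 = 6(s'(3) - Δ_2) = 0.
Solving: σ_0 = 28/15, σ_1 = 79/15, σ_2 = -74/15, σ_3 = 37/15.
On [1, 2], with s_1(x) = a_1 + b_1·(x - 1) + c_1·(x - 1)² + d_1·(x - 1)³: c_1 = σ_1/2 = 79/30, d_1 = (σ_2 - σ_1)/(6h_1) = -17/10, b_1 = Δ_1 - h_1(2σ_1 + σ_2)/6 = 46/15.

-1.7000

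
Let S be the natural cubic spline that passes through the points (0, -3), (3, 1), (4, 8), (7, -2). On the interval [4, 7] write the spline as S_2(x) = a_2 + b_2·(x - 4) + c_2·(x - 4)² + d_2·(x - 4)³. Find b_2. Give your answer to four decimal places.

5.0794

Write M_i for S''(x_i). With h_i = 3, 1, 3 and divided differences Δ_i = 4/3, 7, -10/3, the continuity of S' gives the tridiagonal system
  3·M_0 + 8·M_1 + 1·M_2 = 6(Δ_1 - Δ_0) = 34
  1·M_1 + 8·M_2 + 3·M_3 = 6(Δ_2 - Δ_1) = -62
Natural end conditions: M_0 = M_3 = 0.
Forward elimination and back-substitution give M_0 = 0, M_1 = 334/63, M_2 = -530/63, M_3 = 0.
On [4, 7], with S_2(x) = a_2 + b_2·(x - 4) + c_2·(x - 4)² + d_2·(x - 4)³: c_2 = M_2/2 = -265/63, d_2 = (M_3 - M_2)/(6h_2) = 265/567, b_2 = Δ_2 - h_2(2M_2 + M_3)/6 = 320/63.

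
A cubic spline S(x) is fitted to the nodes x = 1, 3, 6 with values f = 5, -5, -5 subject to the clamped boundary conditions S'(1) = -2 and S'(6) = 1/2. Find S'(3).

-4

With σ_i denoting the second derivative at x_i, h_i = 2, 3, and Δ_i = (y_(i+1) − y_i)/h_i = -5, 0:
  2·σ_0 + 10·σ_1 + 3·σ_2 = 6(Δ_1 - Δ_0) = 30
Clamped end conditions give two more equations: 2h_0·σ_0 + h_0·σ_1 = 6(Δ_0 - S'(1)) = -18 and h_1·σ_1 + 2h_1·σ_2 = 6(S'(6) - Δ_1) = 3.
Solving the tridiagonal system: σ_0 = -7, σ_1 = 5, σ_2 = -2.
On [3, 6], S'(x) = b_1 + 2c_1·(x - 3) + 3d_1·(x - 3)² with b_1 = Δ_1 - h_1(2σ_1 + σ_2)/6 = -4, c_1 = σ_1/2 = 5/2, d_1 = (σ_2 - σ_1)/(6h_1) = -7/18. So S'(3) = -4.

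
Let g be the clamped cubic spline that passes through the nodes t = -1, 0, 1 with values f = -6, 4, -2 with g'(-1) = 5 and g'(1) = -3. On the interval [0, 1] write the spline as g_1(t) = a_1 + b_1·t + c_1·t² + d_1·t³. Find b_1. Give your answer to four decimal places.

With M_i denoting the second derivative at x_i, h_i = 1, 1, and Δ_i = (y_(i+1) − y_i)/h_i = 10, -6:
  1·M_0 + 4·M_1 + 1·M_2 = 6(Δ_1 - Δ_0) = -96
Clamped end conditions give two more equations: 2h_0·M_0 + h_0·M_1 = 6(Δ_0 - g'(-1)) = 30 and h_1·M_1 + 2h_1·M_2 = 6(g'(1) - Δ_1) = 18.
Solving the tridiagonal system: M_0 = 35, M_1 = -40, M_2 = 29.
On [0, 1], with g_1(t) = a_1 + b_1·t + c_1·t² + d_1·t³: c_1 = M_1/2 = -20, d_1 = (M_2 - M_1)/(6h_1) = 23/2, b_1 = Δ_1 - h_1(2M_1 + M_2)/6 = 5/2.

2.5000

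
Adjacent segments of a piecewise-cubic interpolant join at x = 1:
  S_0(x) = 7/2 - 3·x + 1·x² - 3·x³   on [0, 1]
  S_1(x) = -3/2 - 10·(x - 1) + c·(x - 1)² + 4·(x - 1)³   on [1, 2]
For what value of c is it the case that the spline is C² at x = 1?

S_0''(x) = 2 - 18·x, so S_0''(1) = -16. On the right, S_1''(1) = 2c, so c = -8.

-8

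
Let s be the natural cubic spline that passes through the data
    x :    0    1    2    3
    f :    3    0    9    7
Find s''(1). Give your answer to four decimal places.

23.6000

With M_i denoting the second derivative at x_i, h_i = 1, 1, 1, and Δ_i = (y_(i+1) − y_i)/h_i = -3, 9, -2:
  1·M_0 + 4·M_1 + 1·M_2 = 6(Δ_1 - Δ_0) = 72
  1·M_1 + 4·M_2 + 1·M_3 = 6(Δ_2 - Δ_1) = -66
Natural end conditions: M_0 = M_3 = 0.
Forward elimination and back-substitution give M_0 = 0, M_1 = 118/5, M_2 = -112/5, M_3 = 0.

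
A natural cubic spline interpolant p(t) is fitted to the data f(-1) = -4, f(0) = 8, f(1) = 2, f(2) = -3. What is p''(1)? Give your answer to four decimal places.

Let M_i = p''(x_i). Step sizes h_i = 1, 1, 1; slopes of the chords Δ_i = (y_(i+1) - y_i)/h_i = 12, -6, -5.
  1·M_0 + 4·M_1 + 1·M_2 = 6(Δ_1 - Δ_0) = -108
  1·M_1 + 4·M_2 + 1·M_3 = 6(Δ_2 - Δ_1) = 6
Natural end conditions: M_0 = M_3 = 0.
Solving: M_0 = 0, M_1 = -146/5, M_2 = 44/5, M_3 = 0.

8.8000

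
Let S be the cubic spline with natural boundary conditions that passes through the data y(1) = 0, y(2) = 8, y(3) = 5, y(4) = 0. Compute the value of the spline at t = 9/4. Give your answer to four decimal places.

8.1219

Put M_i = S'' at the i-th knot. Here h = (1, 1, 1) and Δ = (8, -3, -5), so the interior equations h_(i-1)·M_(i-1) + 2(h_(i-1)+h_i)·M_i + h_i·M_(i+1) = 6(Δ_i − Δ_(i-1)) read
  1·M_0 + 4·M_1 + 1·M_2 = 6(Δ_1 - Δ_0) = -66
  1·M_1 + 4·M_2 + 1·M_3 = 6(Δ_2 - Δ_1) = -12
Natural end conditions: M_0 = M_3 = 0.
Solving the tridiagonal system: M_0 = 0, M_1 = -84/5, M_2 = 6/5, M_3 = 0.
On [2, 3], S(t) = 8 + 12/5·(t - 2) - 42/5·(t - 2)² + 3·(t - 2)³.
With (t - 2) = 1/4: S(9/4) = 2599/320.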